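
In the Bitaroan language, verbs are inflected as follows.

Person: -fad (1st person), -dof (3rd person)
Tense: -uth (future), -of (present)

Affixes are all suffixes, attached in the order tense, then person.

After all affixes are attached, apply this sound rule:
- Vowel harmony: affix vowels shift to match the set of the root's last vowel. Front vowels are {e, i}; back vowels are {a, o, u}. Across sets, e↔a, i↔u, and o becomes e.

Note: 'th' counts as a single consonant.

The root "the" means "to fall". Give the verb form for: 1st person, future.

theithfed

Attach tense future -uth → theuth.
Attach person 1st person -fad → theuthfad.
Apply vowel harmony: theuthfad → theithfed.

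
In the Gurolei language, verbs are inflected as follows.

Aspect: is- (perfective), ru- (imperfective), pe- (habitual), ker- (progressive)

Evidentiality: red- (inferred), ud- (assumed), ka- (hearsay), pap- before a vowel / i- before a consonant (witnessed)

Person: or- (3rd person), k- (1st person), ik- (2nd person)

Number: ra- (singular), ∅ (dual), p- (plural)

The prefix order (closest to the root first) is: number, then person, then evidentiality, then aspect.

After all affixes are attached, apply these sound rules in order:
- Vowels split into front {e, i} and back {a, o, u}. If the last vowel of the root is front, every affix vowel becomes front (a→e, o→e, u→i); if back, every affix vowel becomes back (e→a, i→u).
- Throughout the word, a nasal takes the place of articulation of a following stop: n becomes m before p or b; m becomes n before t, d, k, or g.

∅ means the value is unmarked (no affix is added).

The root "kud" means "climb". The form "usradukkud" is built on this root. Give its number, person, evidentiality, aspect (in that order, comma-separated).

dual, 2nd person, inferred, perfective

Segment: is-red-ik-kud.
number: ∅ → dual.
person: ik- → 2nd person.
evidentiality: red- → inferred.
aspect: is- → perfective.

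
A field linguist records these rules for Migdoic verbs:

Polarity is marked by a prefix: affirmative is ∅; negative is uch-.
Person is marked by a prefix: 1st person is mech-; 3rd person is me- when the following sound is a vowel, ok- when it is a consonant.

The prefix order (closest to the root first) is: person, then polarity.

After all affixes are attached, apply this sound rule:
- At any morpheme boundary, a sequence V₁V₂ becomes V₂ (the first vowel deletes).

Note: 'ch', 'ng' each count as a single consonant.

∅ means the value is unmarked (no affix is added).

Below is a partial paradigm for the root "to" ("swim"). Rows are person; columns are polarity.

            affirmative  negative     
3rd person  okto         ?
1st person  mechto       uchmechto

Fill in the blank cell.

uchokto

Attach person 3rd person ok- (before consonant 't') → okto.
Attach polarity negative uch- → uchokto.
Vowel deletion: no change.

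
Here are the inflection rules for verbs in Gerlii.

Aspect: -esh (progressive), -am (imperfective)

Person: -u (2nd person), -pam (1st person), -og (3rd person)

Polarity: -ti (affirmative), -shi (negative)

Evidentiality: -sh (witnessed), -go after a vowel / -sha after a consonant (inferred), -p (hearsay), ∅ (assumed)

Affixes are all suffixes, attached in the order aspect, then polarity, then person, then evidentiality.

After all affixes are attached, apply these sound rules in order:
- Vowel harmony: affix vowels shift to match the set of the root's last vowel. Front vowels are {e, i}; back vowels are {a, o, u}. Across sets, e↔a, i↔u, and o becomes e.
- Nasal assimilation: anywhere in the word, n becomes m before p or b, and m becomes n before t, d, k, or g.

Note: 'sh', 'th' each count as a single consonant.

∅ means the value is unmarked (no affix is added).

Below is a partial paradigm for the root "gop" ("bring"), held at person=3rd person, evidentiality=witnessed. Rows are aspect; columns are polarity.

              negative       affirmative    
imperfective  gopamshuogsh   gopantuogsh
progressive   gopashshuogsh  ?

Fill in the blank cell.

gopashtuogsh

Attach aspect progressive -esh → gopesh.
Attach polarity affirmative -ti → gopeshti.
Attach person 3rd person -og → gopeshtiog.
Attach evidentiality witnessed -sh → gopeshtiogsh.
Apply vowel harmony: gopeshtiogsh → gopashtuogsh.
Nasal assimilation: no change.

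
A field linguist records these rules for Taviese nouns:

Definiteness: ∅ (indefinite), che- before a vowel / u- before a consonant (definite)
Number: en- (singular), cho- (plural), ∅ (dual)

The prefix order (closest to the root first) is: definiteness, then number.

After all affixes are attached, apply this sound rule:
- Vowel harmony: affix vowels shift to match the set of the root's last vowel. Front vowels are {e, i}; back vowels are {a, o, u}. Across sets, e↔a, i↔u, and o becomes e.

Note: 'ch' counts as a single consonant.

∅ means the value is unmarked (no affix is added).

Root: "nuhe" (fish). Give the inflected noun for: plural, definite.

Attach definiteness definite u- (before consonant 'n') → unuhe.
Attach number plural cho- → chounuhe.
Apply vowel harmony: chounuhe → cheinuhe.

cheinuhe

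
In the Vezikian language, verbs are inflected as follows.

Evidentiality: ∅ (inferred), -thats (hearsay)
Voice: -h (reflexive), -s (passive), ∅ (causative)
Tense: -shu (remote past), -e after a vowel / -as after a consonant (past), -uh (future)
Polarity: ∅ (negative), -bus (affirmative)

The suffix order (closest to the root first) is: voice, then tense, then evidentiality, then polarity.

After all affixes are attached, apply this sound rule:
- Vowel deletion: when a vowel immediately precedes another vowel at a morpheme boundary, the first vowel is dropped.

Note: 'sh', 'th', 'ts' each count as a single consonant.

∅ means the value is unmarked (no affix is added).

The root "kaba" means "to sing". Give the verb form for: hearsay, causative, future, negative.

voice = causative: zero marking, form stays kaba.
Attach tense future -uh → kabauh.
Attach evidentiality hearsay -thats → kabauhthats.
polarity = negative: zero marking, form stays kabauhthats.
Apply vowel deletion: kabauhthats → kabuhthats.

kabuhthats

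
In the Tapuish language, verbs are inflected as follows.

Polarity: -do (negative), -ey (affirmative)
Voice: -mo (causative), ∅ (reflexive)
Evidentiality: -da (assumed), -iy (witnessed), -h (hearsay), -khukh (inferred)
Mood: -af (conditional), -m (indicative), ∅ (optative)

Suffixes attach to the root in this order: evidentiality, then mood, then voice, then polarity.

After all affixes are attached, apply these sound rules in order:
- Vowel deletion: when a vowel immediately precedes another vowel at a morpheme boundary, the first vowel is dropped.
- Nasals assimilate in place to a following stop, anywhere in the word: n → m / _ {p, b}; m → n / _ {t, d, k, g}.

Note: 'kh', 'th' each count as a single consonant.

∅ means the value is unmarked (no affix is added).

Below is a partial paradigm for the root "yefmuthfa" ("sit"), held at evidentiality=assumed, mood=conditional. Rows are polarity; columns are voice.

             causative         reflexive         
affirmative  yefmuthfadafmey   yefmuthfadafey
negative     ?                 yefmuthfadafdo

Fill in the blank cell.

yefmuthfadafmodo

Attach evidentiality assumed -da → yefmuthfada.
Attach mood conditional -af → yefmuthfadaaf.
Attach voice causative -mo → yefmuthfadaafmo.
Attach polarity negative -do → yefmuthfadaafmodo.
Apply vowel deletion: yefmuthfadaafmodo → yefmuthfadafmodo.
Nasal assimilation: no change.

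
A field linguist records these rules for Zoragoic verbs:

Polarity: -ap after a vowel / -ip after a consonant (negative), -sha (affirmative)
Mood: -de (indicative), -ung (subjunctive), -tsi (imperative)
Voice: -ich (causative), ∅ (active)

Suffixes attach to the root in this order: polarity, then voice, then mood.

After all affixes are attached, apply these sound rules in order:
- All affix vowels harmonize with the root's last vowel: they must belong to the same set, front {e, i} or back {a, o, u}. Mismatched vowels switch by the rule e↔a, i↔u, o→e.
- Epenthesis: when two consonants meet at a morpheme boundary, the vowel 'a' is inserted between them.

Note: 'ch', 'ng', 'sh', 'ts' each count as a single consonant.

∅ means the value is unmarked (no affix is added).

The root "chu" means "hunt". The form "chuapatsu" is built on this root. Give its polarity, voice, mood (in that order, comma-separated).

Segment: chu-ap-tsi.
polarity: -ap/ip → negative.
voice: ∅ → active.
mood: -tsi → imperative.

negative, active, imperative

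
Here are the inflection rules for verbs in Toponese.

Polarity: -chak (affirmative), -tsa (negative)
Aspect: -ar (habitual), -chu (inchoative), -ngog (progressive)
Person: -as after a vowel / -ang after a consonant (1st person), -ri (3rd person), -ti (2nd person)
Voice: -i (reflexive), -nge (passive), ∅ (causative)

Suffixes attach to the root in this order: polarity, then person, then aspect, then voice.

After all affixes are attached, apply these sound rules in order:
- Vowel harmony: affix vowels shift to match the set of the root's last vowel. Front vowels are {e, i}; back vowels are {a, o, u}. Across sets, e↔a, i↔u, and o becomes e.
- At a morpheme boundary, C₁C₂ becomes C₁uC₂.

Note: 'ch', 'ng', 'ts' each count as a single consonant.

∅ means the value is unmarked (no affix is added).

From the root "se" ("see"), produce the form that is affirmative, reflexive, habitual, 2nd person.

Attach polarity affirmative -chak → sechak.
Attach person 2nd person -ti → sechakti.
Attach aspect habitual -ar → sechaktiar.
Attach voice reflexive -i → sechaktiari.
Apply vowel harmony: sechaktiari → sechektieri.
Apply epenthesis: sechektieri → sechekutieri.

sechekutieri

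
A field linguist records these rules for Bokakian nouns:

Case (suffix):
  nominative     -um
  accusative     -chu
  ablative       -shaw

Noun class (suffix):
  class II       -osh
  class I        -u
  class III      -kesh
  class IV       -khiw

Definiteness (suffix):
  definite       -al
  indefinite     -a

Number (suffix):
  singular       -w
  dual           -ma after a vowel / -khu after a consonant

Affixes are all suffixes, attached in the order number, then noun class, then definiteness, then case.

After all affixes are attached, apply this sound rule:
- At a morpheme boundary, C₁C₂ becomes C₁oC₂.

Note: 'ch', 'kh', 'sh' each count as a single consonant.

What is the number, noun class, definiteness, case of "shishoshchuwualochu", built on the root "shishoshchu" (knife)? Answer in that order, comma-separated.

Segment: shishoshchu-w-u-al-chu.
number: -w → singular.
noun class: -u → class I.
definiteness: -al → definite.
case: -chu → accusative.

singular, class I, definite, accusative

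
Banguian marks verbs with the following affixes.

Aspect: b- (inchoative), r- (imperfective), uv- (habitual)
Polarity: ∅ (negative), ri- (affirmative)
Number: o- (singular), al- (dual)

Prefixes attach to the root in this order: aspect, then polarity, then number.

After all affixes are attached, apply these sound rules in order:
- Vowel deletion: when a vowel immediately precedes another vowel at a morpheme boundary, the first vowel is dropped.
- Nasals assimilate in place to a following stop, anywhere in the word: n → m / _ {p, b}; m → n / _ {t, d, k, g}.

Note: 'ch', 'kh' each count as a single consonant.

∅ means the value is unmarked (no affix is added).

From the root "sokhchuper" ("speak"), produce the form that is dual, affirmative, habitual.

Attach aspect habitual uv- → uvsokhchuper.
Attach polarity affirmative ri- → riuvsokhchuper.
Attach number dual al- → alriuvsokhchuper.
Apply vowel deletion: alriuvsokhchuper → alruvsokhchuper.
Nasal assimilation: no change.

alruvsokhchuper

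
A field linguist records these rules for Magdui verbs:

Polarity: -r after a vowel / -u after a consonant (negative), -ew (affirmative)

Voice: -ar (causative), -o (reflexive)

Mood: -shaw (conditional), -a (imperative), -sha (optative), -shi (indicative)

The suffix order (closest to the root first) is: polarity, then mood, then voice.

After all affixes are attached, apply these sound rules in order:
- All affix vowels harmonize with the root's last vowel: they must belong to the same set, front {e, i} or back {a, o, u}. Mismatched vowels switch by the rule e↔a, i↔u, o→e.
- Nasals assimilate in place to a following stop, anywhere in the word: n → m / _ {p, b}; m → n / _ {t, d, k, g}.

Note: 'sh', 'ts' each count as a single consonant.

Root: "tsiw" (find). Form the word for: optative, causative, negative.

tsiwisheer

Attach polarity negative -u (after consonant 'w') → tsiwu.
Attach mood optative -sha → tsiwusha.
Attach voice causative -ar → tsiwushaar.
Apply vowel harmony: tsiwushaar → tsiwisheer.
Nasal assimilation: no change.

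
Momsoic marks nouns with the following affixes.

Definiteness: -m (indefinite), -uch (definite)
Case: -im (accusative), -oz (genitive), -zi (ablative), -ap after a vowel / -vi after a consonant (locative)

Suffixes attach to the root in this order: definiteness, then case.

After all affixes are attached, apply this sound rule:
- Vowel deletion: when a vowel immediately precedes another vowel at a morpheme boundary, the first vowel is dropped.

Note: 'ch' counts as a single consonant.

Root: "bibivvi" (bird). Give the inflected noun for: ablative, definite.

bibivvuchzi

Attach definiteness definite -uch → bibivviuch.
Attach case ablative -zi → bibivviuchzi.
Apply vowel deletion: bibivviuchzi → bibivvuchzi.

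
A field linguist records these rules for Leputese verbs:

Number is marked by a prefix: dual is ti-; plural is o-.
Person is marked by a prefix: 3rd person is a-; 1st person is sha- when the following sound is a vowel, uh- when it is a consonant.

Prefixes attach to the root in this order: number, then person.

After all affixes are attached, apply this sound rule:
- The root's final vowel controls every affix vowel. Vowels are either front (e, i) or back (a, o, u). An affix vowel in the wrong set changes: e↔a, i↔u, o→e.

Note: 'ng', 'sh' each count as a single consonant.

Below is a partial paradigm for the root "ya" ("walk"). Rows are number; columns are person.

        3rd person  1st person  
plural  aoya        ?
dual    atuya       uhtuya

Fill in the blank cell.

shaoya

Attach number plural o- → oya.
Attach person 1st person sha- (before vowel 'o') → shaoya.
Vowel harmony: no change.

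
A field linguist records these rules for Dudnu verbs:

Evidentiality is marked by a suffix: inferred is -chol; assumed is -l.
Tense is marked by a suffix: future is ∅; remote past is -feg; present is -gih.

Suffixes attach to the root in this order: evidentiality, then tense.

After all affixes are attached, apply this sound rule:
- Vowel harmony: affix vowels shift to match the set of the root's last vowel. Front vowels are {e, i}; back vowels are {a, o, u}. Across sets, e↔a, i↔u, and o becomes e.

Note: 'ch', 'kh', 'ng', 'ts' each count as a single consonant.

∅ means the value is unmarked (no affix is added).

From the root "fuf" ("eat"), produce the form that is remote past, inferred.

Attach evidentiality inferred -chol → fufchol.
Attach tense remote past -feg → fufcholfeg.
Apply vowel harmony: fufcholfeg → fufcholfag.

fufcholfag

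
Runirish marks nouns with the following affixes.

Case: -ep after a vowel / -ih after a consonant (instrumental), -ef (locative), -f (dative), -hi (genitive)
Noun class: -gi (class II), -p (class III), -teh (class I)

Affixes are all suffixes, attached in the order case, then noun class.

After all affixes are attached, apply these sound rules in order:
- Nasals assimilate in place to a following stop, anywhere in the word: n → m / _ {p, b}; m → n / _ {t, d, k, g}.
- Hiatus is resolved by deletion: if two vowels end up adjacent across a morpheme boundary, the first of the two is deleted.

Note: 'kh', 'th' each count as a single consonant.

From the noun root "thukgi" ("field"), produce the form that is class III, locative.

thukgefp

Attach case locative -ef → thukgief.
Attach noun class class III -p → thukgiefp.
Nasal assimilation: no change.
Apply vowel deletion: thukgiefp → thukgefp.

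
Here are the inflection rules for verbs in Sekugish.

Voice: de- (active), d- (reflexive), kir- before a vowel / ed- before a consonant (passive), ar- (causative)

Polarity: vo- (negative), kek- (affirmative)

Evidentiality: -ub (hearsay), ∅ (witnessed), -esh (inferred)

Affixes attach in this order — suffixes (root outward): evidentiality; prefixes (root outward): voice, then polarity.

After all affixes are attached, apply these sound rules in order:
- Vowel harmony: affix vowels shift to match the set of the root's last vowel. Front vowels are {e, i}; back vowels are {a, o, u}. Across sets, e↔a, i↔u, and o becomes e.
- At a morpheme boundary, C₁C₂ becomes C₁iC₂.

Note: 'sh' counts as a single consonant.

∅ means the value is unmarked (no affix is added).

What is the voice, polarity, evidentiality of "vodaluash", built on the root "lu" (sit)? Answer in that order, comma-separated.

Segment: vo-de-lu-esh.
voice: de- → active.
polarity: vo- → negative.
evidentiality: -esh → inferred.

active, negative, inferred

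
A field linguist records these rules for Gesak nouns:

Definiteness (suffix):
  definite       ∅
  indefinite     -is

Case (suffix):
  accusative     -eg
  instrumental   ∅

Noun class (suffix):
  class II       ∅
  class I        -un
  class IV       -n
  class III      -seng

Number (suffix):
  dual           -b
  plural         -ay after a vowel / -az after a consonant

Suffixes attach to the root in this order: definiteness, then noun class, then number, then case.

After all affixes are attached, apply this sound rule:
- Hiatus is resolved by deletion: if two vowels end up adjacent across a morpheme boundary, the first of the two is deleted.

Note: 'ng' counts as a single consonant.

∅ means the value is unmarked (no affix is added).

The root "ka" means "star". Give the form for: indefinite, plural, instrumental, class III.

kissengaz

Attach definiteness indefinite -is → kais.
Attach noun class class III -seng → kaisseng.
Attach number plural -az (after consonant 'ng') → kaissengaz.
case = instrumental: zero marking, form stays kaissengaz.
Apply vowel deletion: kaissengaz → kissengaz.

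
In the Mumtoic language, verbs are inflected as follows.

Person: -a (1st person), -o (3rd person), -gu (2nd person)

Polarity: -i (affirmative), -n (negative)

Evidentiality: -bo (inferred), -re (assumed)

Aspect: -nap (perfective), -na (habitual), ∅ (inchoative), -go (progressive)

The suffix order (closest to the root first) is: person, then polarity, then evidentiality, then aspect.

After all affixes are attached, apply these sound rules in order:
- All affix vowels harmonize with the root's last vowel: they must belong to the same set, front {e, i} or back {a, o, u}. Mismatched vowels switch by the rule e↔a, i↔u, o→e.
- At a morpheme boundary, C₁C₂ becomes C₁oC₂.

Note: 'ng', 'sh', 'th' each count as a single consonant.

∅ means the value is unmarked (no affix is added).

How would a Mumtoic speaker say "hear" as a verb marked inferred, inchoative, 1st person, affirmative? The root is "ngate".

ngateeibe

Attach person 1st person -a → ngatea.
Attach polarity affirmative -i → ngateai.
Attach evidentiality inferred -bo → ngateaibo.
aspect = inchoative: zero marking, form stays ngateaibo.
Apply vowel harmony: ngateaibo → ngateeibe.
Epenthesis: no change.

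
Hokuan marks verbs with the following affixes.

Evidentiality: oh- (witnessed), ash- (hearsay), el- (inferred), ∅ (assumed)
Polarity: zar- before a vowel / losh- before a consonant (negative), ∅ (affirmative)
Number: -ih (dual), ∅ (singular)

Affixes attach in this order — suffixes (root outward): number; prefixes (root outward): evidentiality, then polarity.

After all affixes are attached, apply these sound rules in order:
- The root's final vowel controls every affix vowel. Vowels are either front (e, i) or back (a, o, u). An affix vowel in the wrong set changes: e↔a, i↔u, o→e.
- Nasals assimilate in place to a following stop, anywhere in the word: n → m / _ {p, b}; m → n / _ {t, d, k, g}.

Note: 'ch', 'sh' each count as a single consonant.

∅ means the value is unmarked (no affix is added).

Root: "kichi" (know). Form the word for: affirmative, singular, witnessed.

ehkichi

Attach evidentiality witnessed oh- → ohkichi.
number = singular: zero marking, form stays ohkichi.
polarity = affirmative: zero marking, form stays ohkichi.
Apply vowel harmony: ohkichi → ehkichi.
Nasal assimilation: no change.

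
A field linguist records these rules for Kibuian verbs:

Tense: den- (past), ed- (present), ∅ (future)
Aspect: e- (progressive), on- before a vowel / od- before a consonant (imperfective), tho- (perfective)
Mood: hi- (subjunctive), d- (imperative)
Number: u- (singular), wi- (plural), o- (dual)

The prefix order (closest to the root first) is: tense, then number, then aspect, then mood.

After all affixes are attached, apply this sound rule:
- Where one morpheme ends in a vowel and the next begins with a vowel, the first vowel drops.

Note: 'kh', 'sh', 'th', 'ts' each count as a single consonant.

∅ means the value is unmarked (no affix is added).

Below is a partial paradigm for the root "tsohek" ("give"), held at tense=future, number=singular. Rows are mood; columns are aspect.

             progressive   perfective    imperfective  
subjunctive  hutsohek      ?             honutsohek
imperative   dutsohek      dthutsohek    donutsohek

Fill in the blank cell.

tense = future: zero marking, form stays tsohek.
Attach number singular u- → utsohek.
Attach aspect perfective tho- → thoutsohek.
Attach mood subjunctive hi- → hithoutsohek.
Apply vowel deletion: hithoutsohek → hithutsohek.

hithutsohek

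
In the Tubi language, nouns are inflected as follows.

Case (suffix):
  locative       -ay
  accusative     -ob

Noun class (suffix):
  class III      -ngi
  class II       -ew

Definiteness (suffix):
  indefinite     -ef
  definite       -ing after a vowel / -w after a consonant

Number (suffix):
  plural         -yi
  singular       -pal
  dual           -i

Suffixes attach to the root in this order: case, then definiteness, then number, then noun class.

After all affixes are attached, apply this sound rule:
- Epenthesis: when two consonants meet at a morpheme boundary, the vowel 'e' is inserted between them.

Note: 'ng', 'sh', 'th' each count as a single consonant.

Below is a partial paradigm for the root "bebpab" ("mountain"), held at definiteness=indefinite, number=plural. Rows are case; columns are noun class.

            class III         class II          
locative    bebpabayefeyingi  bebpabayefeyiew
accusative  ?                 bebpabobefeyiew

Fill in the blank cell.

bebpabobefeyingi

Attach case accusative -ob → bebpabob.
Attach definiteness indefinite -ef → bebpabobef.
Attach number plural -yi → bebpabobefyi.
Attach noun class class III -ngi → bebpabobefyingi.
Apply epenthesis: bebpabobefyingi → bebpabobefeyingi.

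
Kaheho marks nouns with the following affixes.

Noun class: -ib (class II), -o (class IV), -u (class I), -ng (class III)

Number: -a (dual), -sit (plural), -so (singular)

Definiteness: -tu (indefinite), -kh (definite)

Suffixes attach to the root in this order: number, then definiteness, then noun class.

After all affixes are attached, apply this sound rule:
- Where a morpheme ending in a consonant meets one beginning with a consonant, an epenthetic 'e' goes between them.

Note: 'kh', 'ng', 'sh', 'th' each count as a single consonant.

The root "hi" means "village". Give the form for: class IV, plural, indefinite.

Attach number plural -sit → hisit.
Attach definiteness indefinite -tu → hisittu.
Attach noun class class IV -o → hisittuo.
Apply epenthesis: hisittuo → hisitetuo.

hisitetuo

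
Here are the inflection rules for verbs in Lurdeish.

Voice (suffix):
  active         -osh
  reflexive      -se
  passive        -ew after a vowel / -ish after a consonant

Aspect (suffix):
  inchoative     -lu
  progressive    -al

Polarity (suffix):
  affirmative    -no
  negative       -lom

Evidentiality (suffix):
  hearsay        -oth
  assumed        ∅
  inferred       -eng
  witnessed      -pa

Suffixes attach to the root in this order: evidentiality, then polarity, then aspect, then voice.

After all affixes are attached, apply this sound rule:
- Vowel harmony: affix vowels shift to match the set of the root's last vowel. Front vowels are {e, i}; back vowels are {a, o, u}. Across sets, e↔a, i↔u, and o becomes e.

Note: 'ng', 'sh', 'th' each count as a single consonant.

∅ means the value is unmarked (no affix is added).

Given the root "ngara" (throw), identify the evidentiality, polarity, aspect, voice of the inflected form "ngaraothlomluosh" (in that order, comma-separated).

hearsay, negative, inchoative, active

Segment: ngara-oth-lom-lu-osh.
evidentiality: -oth → hearsay.
polarity: -lom → negative.
aspect: -lu → inchoative.
voice: -osh → active.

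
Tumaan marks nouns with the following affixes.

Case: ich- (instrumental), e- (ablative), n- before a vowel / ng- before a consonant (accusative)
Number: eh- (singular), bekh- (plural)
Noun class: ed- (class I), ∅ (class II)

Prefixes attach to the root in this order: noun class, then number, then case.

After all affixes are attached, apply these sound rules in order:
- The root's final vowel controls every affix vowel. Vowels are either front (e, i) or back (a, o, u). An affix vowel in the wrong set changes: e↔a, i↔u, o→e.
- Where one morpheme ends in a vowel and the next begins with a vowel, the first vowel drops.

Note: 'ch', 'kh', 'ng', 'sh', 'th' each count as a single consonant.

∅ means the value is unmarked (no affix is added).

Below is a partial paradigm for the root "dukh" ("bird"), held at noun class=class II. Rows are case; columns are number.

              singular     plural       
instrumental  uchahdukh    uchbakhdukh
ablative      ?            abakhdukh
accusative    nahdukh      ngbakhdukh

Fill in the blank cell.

noun class = class II: zero marking, form stays dukh.
Attach number singular eh- → ehdukh.
Attach case ablative e- → eehdukh.
Apply vowel harmony: eehdukh → aahdukh.
Apply vowel deletion: aahdukh → ahdukh.

ahdukh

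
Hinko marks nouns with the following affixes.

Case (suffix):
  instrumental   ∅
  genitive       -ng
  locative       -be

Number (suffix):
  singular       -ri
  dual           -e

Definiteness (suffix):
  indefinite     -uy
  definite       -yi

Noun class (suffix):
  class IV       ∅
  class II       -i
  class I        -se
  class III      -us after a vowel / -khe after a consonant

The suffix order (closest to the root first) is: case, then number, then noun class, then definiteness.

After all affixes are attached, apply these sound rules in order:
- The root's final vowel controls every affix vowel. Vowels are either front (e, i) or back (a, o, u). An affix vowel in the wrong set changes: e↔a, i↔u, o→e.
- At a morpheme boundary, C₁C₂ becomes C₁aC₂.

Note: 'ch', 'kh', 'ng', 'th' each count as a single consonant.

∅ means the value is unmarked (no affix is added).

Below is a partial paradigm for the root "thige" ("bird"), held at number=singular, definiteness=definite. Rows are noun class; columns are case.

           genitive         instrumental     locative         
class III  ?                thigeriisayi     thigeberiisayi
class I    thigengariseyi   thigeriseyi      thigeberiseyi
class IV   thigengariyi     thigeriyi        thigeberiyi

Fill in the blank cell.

Attach case genitive -ng → thigeng.
Attach number singular -ri → thigengri.
Attach noun class class III -us (after vowel 'i') → thigengrius.
Attach definiteness definite -yi → thigengriusyi.
Apply vowel harmony: thigengriusyi → thigengriisyi.
Apply epenthesis: thigengriisyi → thigengariisayi.

thigengariisayi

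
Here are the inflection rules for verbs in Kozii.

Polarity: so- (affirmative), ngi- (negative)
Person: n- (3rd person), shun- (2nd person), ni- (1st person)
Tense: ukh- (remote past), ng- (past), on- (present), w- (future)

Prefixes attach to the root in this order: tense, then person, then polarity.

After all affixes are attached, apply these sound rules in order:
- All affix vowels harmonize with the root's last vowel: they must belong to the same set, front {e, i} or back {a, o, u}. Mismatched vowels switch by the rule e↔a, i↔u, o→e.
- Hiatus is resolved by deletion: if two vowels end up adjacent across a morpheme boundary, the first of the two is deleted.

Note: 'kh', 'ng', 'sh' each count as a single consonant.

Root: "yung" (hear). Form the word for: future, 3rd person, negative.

ngunwyung

Attach tense future w- → wyung.
Attach person 3rd person n- → nwyung.
Attach polarity negative ngi- → nginwyung.
Apply vowel harmony: nginwyung → ngunwyung.
Vowel deletion: no change.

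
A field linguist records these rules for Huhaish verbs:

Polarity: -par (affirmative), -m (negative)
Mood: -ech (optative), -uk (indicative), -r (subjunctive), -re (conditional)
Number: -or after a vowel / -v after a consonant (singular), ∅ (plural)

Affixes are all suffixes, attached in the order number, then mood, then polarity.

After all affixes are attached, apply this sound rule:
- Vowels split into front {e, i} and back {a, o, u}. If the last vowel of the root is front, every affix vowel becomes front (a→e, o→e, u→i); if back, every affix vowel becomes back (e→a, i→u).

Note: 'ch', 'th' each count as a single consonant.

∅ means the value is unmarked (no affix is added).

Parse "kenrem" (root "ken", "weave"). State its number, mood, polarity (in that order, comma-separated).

plural, conditional, negative

Segment: ken-re-m.
number: ∅ → plural.
mood: -re → conditional.
polarity: -m → negative.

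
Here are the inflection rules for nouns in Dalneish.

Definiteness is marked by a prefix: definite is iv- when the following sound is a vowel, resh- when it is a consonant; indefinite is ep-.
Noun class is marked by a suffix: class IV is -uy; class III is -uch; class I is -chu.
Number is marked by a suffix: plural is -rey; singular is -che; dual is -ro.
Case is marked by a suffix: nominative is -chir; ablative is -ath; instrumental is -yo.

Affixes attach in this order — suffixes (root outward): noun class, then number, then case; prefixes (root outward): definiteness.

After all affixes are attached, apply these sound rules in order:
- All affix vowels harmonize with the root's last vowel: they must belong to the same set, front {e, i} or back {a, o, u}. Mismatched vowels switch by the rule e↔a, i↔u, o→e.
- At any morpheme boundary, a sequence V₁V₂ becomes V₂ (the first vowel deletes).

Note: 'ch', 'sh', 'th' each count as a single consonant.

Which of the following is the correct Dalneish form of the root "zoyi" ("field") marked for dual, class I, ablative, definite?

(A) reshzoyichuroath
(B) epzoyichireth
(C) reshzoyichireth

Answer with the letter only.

Attach noun class class I -chu → zoyichu.
Attach number dual -ro → zoyichuro.
Attach definiteness definite resh- (before consonant 'z') → reshzoyichuro.
Attach case ablative -ath → reshzoyichuroath.
Apply vowel harmony: reshzoyichuroath → reshzoyichireeth.
Apply vowel deletion: reshzoyichireeth → reshzoyichireth.
So the correct form is reshzoyichireth, option (C).
(B) epzoyichireth is wrong: it uses indefinite instead of definite for definiteness.
(A) reshzoyichuroath is wrong: it fails to apply the sound rule(s).

C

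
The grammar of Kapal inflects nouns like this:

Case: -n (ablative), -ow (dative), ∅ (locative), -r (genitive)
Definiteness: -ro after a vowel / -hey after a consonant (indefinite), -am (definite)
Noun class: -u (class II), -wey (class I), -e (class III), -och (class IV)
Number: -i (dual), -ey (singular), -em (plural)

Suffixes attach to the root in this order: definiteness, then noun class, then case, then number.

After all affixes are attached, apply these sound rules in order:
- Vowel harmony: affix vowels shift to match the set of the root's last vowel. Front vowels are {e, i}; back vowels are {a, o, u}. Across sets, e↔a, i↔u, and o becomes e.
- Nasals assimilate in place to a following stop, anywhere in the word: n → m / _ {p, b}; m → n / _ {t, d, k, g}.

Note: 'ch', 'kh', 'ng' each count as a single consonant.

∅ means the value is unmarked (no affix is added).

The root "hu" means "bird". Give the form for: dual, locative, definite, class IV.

huamochu

Attach definiteness definite -am → huam.
Attach noun class class IV -och → huamoch.
case = locative: zero marking, form stays huamoch.
Attach number dual -i → huamochi.
Apply vowel harmony: huamochi → huamochu.
Nasal assimilation: no change.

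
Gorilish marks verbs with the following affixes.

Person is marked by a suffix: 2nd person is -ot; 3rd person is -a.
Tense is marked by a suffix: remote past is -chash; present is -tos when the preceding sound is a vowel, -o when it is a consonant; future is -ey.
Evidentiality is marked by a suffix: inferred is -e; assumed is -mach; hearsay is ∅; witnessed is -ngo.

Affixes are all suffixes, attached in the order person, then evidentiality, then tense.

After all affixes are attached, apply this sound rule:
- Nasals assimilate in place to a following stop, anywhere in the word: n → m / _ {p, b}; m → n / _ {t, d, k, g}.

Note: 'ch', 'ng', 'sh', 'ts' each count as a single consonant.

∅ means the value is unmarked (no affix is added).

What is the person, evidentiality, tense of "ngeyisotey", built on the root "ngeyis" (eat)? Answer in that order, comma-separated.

Segment: ngeyis-ot-ey.
person: -ot → 2nd person.
evidentiality: ∅ → hearsay.
tense: -ey → future.

2nd person, hearsay, future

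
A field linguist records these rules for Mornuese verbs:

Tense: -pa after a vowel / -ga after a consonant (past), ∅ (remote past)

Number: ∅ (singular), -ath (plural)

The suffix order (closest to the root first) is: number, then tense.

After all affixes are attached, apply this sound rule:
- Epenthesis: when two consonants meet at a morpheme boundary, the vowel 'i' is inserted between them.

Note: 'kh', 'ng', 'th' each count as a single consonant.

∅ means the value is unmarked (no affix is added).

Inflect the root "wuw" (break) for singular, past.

number = singular: zero marking, form stays wuw.
Attach tense past -ga (after consonant 'w') → wuwga.
Apply epenthesis: wuwga → wuwiga.

wuwiga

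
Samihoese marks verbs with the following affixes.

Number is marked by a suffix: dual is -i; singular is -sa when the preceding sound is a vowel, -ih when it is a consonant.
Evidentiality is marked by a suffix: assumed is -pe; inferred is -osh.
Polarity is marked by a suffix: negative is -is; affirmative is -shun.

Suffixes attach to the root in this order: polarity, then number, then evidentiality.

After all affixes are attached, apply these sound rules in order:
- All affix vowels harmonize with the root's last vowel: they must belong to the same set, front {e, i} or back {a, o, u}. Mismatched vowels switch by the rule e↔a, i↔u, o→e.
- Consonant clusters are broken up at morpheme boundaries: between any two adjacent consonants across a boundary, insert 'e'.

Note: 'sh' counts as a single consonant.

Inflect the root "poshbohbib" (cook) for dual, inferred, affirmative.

Attach polarity affirmative -shun → poshbohbibshun.
Attach number dual -i → poshbohbibshuni.
Attach evidentiality inferred -osh → poshbohbibshuniosh.
Apply vowel harmony: poshbohbibshuniosh → poshbohbibshiniesh.
Apply epenthesis: poshbohbibshiniesh → poshbohbibeshiniesh.

poshbohbibeshiniesh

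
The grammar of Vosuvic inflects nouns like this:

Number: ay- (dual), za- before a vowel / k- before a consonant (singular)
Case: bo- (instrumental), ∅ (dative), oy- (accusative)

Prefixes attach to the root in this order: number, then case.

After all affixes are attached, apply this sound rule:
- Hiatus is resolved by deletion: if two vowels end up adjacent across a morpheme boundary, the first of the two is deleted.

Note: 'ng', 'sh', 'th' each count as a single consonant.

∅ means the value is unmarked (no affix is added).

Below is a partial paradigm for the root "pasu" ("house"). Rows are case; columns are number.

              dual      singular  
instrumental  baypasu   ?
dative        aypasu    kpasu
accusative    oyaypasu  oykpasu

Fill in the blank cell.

bokpasu

Attach number singular k- (before consonant 'p') → kpasu.
Attach case instrumental bo- → bokpasu.
Vowel deletion: no change.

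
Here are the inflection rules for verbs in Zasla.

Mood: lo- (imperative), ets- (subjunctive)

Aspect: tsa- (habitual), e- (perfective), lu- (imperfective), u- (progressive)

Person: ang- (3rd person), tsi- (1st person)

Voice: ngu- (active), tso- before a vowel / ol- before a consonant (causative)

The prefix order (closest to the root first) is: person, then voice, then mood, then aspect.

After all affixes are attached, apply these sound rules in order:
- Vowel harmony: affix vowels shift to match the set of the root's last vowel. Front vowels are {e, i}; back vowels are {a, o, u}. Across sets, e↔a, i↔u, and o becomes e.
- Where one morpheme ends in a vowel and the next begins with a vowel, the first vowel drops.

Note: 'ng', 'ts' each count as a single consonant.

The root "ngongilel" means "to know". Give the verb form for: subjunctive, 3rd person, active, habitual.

Attach person 3rd person ang- → angngongilel.
Attach voice active ngu- → nguangngongilel.
Attach mood subjunctive ets- → etsnguangngongilel.
Attach aspect habitual tsa- → tsaetsnguangngongilel.
Apply vowel harmony: tsaetsnguangngongilel → tseetsngiengngongilel.
Apply vowel deletion: tseetsngiengngongilel → tsetsngengngongilel.

tsetsngengngongilel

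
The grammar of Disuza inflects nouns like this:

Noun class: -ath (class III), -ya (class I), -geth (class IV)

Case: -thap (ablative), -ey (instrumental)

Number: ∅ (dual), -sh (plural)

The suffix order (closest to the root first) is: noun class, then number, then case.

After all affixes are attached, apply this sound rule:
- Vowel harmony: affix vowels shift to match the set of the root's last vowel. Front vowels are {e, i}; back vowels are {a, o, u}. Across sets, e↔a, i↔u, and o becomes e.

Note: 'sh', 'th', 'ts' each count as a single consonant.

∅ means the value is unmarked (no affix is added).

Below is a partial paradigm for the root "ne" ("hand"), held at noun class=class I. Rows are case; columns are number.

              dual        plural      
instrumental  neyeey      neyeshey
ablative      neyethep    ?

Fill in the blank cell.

Attach noun class class I -ya → neya.
Attach number plural -sh → neyash.
Attach case ablative -thap → neyashthap.
Apply vowel harmony: neyashthap → neyeshthep.

neyeshthep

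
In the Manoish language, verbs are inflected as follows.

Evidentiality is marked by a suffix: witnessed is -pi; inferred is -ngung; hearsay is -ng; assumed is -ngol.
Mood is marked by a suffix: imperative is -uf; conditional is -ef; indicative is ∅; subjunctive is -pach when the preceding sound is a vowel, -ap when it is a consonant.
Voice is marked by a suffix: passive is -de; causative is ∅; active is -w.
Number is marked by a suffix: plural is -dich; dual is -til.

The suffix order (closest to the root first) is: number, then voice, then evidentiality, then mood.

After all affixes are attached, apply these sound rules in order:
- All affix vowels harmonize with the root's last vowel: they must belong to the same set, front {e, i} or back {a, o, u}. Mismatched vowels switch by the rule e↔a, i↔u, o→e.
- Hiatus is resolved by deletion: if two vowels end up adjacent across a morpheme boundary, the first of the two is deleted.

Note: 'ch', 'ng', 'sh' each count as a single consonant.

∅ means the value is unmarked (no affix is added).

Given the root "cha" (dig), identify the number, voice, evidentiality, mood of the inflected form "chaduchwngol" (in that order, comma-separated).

plural, active, assumed, indicative

Segment: cha-dich-w-ngol.
number: -dich → plural.
voice: -w → active.
evidentiality: -ngol → assumed.
mood: ∅ → indicative.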